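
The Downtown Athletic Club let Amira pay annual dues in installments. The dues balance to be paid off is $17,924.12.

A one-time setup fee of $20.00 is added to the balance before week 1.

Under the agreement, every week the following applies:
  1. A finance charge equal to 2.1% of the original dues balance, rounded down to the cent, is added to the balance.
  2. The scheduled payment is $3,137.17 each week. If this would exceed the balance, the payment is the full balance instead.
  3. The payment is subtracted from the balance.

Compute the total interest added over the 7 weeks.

$2,634.80

Week 1: opening $17,944.12; interest $376.40 → $18,320.52; payment $3,137.17; balance $15,183.35
Week 2: opening $15,183.35; interest $376.40 → $15,559.75; payment $3,137.17; balance $12,422.58
Week 3: opening $12,422.58; interest $376.40 → $12,798.98; payment $3,137.17; balance $9,661.81
Week 4: opening $9,661.81; interest $376.40 → $10,038.21; payment $3,137.17; balance $6,901.04
Week 5: opening $6,901.04; interest $376.40 → $7,277.44; payment $3,137.17; balance $4,140.27
Week 6: opening $4,140.27; interest $376.40 → $4,516.67; payment $3,137.17; balance $1,379.50
Week 7: opening $1,379.50; interest $376.40 → $1,755.90; payment $1,755.90; balance $0.00
Total interest: $376.40 + $376.40 + $376.40 + $376.40 + $376.40 + $376.40 + $376.40 = $2,634.80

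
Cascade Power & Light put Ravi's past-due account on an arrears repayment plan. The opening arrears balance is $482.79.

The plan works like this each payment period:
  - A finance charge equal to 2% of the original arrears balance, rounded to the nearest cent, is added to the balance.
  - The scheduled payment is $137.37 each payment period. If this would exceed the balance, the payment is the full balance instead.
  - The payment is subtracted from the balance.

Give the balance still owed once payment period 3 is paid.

Payment period 1: opening $482.79; interest $9.66 → $492.45; payment $137.37; balance $355.08
Payment period 2: opening $355.08; interest $9.66 → $364.74; payment $137.37; balance $227.37
Payment period 3: opening $227.37; interest $9.66 → $237.03; payment $137.37; balance $99.66

$99.66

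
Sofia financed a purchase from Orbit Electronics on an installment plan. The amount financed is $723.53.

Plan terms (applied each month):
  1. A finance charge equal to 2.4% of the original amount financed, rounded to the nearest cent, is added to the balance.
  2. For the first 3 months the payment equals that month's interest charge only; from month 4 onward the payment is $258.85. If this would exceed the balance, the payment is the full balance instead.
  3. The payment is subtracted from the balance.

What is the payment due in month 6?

Month 1: opening $723.53; interest $17.36 → $740.89; payment $17.36; balance $723.53
Month 2: opening $723.53; interest $17.36 → $740.89; payment $17.36; balance $723.53
Month 3: opening $723.53; interest $17.36 → $740.89; payment $17.36; balance $723.53
Month 4: opening $723.53; interest $17.36 → $740.89; payment $258.85; balance $482.04
Month 5: opening $482.04; interest $17.36 → $499.40; payment $258.85; balance $240.55
Month 6: opening $240.55; interest $17.36 → $257.91; payment $257.91; balance $0.00

$257.91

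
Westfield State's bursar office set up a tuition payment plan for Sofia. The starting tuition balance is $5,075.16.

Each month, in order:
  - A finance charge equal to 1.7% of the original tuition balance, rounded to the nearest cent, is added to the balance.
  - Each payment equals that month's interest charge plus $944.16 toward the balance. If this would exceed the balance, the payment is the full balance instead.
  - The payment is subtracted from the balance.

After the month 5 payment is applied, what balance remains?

$354.36

Month 1: opening $5,075.16; interest $86.28 → $5,161.44; payment $1,030.44; balance $4,131.00
Month 2: opening $4,131.00; interest $86.28 → $4,217.28; payment $1,030.44; balance $3,186.84
Month 3: opening $3,186.84; interest $86.28 → $3,273.12; payment $1,030.44; balance $2,242.68
Month 4: opening $2,242.68; interest $86.28 → $2,328.96; payment $1,030.44; balance $1,298.52
Month 5: opening $1,298.52; interest $86.28 → $1,384.80; payment $1,030.44; balance $354.36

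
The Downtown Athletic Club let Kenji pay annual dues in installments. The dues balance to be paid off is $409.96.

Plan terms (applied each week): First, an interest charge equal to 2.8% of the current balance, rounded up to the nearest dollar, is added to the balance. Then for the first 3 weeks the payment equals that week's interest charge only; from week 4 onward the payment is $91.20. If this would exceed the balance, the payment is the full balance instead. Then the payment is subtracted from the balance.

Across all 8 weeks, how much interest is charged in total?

$73.00

Week 1: $409.96 +$12.00 interest = $421.96; pay $12.00 → $409.96
Week 2: $409.96 +$12.00 interest = $421.96; pay $12.00 → $409.96
Week 3: $409.96 +$12.00 interest = $421.96; pay $12.00 → $409.96
Week 4: $409.96 +$12.00 interest = $421.96; pay $91.20 → $330.76
Week 5: $330.76 +$10.00 interest = $340.76; pay $91.20 → $249.56
Week 6: $249.56 +$7.00 interest = $256.56; pay $91.20 → $165.36
Week 7: $165.36 +$5.00 interest = $170.36; pay $91.20 → $79.16
Week 8: $79.16 +$3.00 interest = $82.16; pay $82.16 → $0.00
Total interest: $12.00 + $12.00 + $12.00 + $12.00 + $10.00 + $7.00 + $5.00 + $3.00 = $73.00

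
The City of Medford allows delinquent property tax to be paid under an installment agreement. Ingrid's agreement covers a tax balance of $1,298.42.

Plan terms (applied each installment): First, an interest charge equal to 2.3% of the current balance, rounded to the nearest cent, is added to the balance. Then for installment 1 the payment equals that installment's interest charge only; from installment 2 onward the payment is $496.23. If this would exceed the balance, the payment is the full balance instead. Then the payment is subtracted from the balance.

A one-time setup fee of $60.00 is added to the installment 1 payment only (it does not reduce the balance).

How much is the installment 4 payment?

$363.12

# | Opening | Interest | Payment | Fee | End bal
1 | $1,298.42 | $29.86 | $29.86 | $60.00 | $1,298.42
2 | $1,298.42 | $29.86 | $496.23 | — | $832.05
3 | $832.05 | $19.14 | $496.23 | — | $354.96
4 | $354.96 | $8.16 | $363.12 | — | $0.00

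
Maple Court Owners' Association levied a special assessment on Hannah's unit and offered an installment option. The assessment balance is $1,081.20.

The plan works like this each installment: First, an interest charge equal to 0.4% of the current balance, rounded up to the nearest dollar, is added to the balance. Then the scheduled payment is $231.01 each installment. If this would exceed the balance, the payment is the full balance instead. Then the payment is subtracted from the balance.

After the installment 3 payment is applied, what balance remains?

Installment 1: $1,081.20 +$5.00 interest = $1,086.20; pay $231.01 → $855.19
Installment 2: $855.19 +$4.00 interest = $859.19; pay $231.01 → $628.18
Installment 3: $628.18 +$3.00 interest = $631.18; pay $231.01 → $400.17

$400.17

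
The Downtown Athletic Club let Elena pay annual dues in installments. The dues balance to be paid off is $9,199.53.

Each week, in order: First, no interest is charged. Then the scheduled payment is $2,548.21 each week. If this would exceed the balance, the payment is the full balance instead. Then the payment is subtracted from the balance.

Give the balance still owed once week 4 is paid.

Week 1: opening $9,199.53; payment $2,548.21; balance $6,651.32
Week 2: opening $6,651.32; payment $2,548.21; balance $4,103.11
Week 3: opening $4,103.11; payment $2,548.21; balance $1,554.90
Week 4: opening $1,554.90; payment $1,554.90; balance $0.00

$0.00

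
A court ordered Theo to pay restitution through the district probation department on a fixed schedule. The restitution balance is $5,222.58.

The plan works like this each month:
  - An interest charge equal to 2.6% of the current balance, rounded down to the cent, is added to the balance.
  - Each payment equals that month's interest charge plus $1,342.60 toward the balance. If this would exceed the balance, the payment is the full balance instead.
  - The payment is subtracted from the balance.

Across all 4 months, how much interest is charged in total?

Month 1: opening $5,222.58; interest $135.78 → $5,358.36; payment $1,478.38; balance $3,879.98
Month 2: opening $3,879.98; interest $100.87 → $3,980.85; payment $1,443.47; balance $2,537.38
Month 3: opening $2,537.38; interest $65.97 → $2,603.35; payment $1,408.57; balance $1,194.78
Month 4: opening $1,194.78; interest $31.06 → $1,225.84; payment $1,225.84; balance $0.00
Total interest: $135.78 + $100.87 + $65.97 + $31.06 = $333.68

$333.68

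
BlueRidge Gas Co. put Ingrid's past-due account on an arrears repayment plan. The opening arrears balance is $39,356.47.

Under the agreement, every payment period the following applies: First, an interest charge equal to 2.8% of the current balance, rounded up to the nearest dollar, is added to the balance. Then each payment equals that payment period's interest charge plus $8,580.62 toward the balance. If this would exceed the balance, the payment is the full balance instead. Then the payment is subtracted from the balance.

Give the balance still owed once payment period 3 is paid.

Payment period 1: $39,356.47 +$1,102.00 interest = $40,458.47; pay $9,682.62 → $30,775.85
Payment period 2: $30,775.85 +$862.00 interest = $31,637.85; pay $9,442.62 → $22,195.23
Payment period 3: $22,195.23 +$622.00 interest = $22,817.23; pay $9,202.62 → $13,614.61

$13,614.61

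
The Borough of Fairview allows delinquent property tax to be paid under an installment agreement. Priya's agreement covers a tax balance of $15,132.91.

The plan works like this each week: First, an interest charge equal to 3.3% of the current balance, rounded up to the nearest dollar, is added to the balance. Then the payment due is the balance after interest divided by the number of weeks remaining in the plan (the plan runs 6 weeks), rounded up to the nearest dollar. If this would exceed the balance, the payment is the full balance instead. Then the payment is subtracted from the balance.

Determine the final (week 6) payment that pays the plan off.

Week 1: $15,132.91 +$500.00 interest = $15,632.91; pay $2,606.00 → $13,026.91
Week 2: $13,026.91 +$430.00 interest = $13,456.91; pay $2,692.00 → $10,764.91
Week 3: $10,764.91 +$356.00 interest = $11,120.91; pay $2,781.00 → $8,339.91
Week 4: $8,339.91 +$276.00 interest = $8,615.91; pay $2,872.00 → $5,743.91
Week 5: $5,743.91 +$190.00 interest = $5,933.91; pay $2,967.00 → $2,966.91
Week 6: $2,966.91 +$98.00 interest = $3,064.91; pay $3,064.91 → $0.00

$3,064.91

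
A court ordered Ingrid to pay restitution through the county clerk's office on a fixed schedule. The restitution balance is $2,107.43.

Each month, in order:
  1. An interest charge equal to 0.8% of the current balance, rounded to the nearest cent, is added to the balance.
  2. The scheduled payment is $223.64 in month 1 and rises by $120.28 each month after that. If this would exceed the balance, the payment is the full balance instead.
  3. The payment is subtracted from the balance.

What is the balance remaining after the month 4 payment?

$544.80

Month 1: opening $2,107.43; interest $16.86 → $2,124.29; payment $223.64; balance $1,900.65
Month 2: opening $1,900.65; interest $15.21 → $1,915.86; payment $343.92; balance $1,571.94
Month 3: opening $1,571.94; interest $12.58 → $1,584.52; payment $464.20; balance $1,120.32
Month 4: opening $1,120.32; interest $8.96 → $1,129.28; payment $584.48; balance $544.80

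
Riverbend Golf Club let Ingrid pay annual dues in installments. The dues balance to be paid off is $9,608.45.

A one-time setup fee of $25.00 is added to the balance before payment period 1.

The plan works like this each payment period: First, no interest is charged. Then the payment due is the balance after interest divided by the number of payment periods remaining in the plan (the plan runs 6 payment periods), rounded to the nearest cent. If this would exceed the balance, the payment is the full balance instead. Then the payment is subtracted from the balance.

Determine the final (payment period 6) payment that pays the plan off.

$1,605.57

# | Opening | Payment | End bal
1 | $9,633.45 | $1,605.58 | $8,027.87
2 | $8,027.87 | $1,605.57 | $6,422.30
3 | $6,422.30 | $1,605.58 | $4,816.72
4 | $4,816.72 | $1,605.57 | $3,211.15
5 | $3,211.15 | $1,605.58 | $1,605.57
6 | $1,605.57 | $1,605.57 | $0.00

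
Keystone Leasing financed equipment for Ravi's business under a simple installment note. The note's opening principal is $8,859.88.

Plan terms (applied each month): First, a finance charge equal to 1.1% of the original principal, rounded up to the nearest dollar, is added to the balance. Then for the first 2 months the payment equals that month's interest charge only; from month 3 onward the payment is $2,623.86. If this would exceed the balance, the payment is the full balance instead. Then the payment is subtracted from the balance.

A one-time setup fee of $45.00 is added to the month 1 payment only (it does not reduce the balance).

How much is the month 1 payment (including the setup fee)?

# | Opening | Interest | Payment | Fee | End bal
1 | $8,859.88 | $98.00 | $98.00 | $45.00 | $8,859.88

$143.00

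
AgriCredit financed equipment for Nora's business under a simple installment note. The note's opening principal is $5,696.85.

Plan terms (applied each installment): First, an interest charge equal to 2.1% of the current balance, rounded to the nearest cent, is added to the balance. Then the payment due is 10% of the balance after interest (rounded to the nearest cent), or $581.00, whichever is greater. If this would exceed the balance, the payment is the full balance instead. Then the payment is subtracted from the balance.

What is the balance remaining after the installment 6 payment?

# | Opening | Interest | Payment | End bal
1 | $5,696.85 | $119.63 | $581.65 | $5,234.83
2 | $5,234.83 | $109.93 | $581.00 | $4,763.76
3 | $4,763.76 | $100.04 | $581.00 | $4,282.80
4 | $4,282.80 | $89.94 | $581.00 | $3,791.74
5 | $3,791.74 | $79.63 | $581.00 | $3,290.37
6 | $3,290.37 | $69.10 | $581.00 | $2,778.47

$2,778.47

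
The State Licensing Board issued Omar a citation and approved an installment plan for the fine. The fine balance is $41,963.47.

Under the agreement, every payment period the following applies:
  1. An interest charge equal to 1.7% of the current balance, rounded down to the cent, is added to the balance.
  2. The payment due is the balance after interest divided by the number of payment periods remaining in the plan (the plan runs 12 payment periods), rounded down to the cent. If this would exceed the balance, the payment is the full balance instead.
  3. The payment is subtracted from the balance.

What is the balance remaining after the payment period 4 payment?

Payment period 1: opening $41,963.47; interest $713.37 → $42,676.84; payment $3,556.40; balance $39,120.44
Payment period 2: opening $39,120.44; interest $665.04 → $39,785.48; payment $3,616.86; balance $36,168.62
Payment period 3: opening $36,168.62; interest $614.86 → $36,783.48; payment $3,678.34; balance $33,105.14
Payment period 4: opening $33,105.14; interest $562.78 → $33,667.92; payment $3,740.88; balance $29,927.04

$29,927.04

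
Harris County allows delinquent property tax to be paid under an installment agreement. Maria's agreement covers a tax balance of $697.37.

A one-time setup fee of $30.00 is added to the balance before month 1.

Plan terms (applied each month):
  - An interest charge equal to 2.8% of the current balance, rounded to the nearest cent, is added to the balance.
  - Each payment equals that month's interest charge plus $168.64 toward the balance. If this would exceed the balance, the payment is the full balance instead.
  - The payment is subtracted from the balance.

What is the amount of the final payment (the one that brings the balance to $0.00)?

$54.29

# | Opening | Interest | Payment | End bal
1 | $727.37 | $20.37 | $189.01 | $558.73
2 | $558.73 | $15.64 | $184.28 | $390.09
3 | $390.09 | $10.92 | $179.56 | $221.45
4 | $221.45 | $6.20 | $174.84 | $52.81
5 | $52.81 | $1.48 | $54.29 | $0.00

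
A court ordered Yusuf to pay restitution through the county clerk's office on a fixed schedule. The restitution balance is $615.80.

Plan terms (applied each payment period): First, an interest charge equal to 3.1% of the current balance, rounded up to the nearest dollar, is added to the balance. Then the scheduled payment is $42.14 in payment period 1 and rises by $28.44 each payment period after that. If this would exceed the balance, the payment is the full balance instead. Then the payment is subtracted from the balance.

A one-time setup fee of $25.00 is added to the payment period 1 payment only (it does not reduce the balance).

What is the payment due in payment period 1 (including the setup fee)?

Payment period 1: $615.80 +$20.00 interest = $635.80; pay $42.14 (+ $25.00 fee) → $593.66

$67.14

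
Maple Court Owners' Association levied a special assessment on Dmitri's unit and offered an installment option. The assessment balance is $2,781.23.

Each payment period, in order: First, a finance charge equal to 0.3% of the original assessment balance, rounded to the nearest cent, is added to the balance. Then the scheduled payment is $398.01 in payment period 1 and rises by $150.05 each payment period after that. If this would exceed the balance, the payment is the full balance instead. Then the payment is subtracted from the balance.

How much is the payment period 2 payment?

$548.06

Payment period 1: opening $2,781.23; interest $8.34 → $2,789.57; payment $398.01; balance $2,391.56
Payment period 2: opening $2,391.56; interest $8.34 → $2,399.90; payment $548.06; balance $1,851.84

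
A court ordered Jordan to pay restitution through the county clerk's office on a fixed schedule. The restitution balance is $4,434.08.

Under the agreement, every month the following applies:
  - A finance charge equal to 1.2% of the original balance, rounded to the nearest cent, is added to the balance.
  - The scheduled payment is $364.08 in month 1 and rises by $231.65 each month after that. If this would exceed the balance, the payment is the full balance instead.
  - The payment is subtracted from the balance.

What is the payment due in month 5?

$1,290.68

Month 1: opening $4,434.08; interest $53.21 → $4,487.29; payment $364.08; balance $4,123.21
Month 2: opening $4,123.21; interest $53.21 → $4,176.42; payment $595.73; balance $3,580.69
Month 3: opening $3,580.69; interest $53.21 → $3,633.90; payment $827.38; balance $2,806.52
Month 4: opening $2,806.52; interest $53.21 → $2,859.73; payment $1,059.03; balance $1,800.70
Month 5: opening $1,800.70; interest $53.21 → $1,853.91; payment $1,290.68; balance $563.23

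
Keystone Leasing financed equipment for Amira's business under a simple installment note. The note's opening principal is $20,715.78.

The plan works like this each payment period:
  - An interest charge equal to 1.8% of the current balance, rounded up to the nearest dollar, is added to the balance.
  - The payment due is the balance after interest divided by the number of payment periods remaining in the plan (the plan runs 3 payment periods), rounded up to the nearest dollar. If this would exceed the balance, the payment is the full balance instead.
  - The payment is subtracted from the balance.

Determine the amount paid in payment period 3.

$7,284.78

Payment period 1: $20,715.78 +$373.00 interest = $21,088.78; pay $7,030.00 → $14,058.78
Payment period 2: $14,058.78 +$254.00 interest = $14,312.78; pay $7,157.00 → $7,155.78
Payment period 3: $7,155.78 +$129.00 interest = $7,284.78; pay $7,284.78 → $0.00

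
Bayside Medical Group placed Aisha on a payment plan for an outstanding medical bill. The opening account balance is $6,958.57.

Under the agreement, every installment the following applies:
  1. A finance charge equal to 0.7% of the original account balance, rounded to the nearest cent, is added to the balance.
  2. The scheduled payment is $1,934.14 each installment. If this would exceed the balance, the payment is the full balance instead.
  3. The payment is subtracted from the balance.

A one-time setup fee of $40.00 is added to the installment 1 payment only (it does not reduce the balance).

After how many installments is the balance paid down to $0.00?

4

Installment 1: $6,958.57 +$48.71 interest = $7,007.28; pay $1,934.14 (+ $40.00 fee) → $5,073.14
Installment 2: $5,073.14 +$48.71 interest = $5,121.85; pay $1,934.14 → $3,187.71
Installment 3: $3,187.71 +$48.71 interest = $3,236.42; pay $1,934.14 → $1,302.28
Installment 4: $1,302.28 +$48.71 interest = $1,350.99; pay $1,350.99 → $0.00
Balance reaches $0.00 in installment 4.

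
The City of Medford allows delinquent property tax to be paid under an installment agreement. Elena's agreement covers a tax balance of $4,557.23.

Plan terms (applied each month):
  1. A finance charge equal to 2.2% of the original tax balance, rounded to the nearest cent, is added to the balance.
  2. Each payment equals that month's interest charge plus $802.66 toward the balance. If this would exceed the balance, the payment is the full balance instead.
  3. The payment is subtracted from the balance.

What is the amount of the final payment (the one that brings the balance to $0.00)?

$644.19

Month 1: $4,557.23 +$100.26 interest = $4,657.49; pay $902.92 → $3,754.57
Month 2: $3,754.57 +$100.26 interest = $3,854.83; pay $902.92 → $2,951.91
Month 3: $2,951.91 +$100.26 interest = $3,052.17; pay $902.92 → $2,149.25
Month 4: $2,149.25 +$100.26 interest = $2,249.51; pay $902.92 → $1,346.59
Month 5: $1,346.59 +$100.26 interest = $1,446.85; pay $902.92 → $543.93
Month 6: $543.93 +$100.26 interest = $644.19; pay $644.19 → $0.00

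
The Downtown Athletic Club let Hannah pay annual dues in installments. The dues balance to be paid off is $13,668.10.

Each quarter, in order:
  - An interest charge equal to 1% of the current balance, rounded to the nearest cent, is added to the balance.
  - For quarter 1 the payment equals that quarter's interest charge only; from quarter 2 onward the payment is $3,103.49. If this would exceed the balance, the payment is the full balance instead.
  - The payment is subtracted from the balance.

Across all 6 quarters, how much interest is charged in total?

Quarter 1: opening $13,668.10; interest $136.68 → $13,804.78; payment $136.68; balance $13,668.10
Quarter 2: opening $13,668.10; interest $136.68 → $13,804.78; payment $3,103.49; balance $10,701.29
Quarter 3: opening $10,701.29; interest $107.01 → $10,808.30; payment $3,103.49; balance $7,704.81
Quarter 4: opening $7,704.81; interest $77.05 → $7,781.86; payment $3,103.49; balance $4,678.37
Quarter 5: opening $4,678.37; interest $46.78 → $4,725.15; payment $3,103.49; balance $1,621.66
Quarter 6: opening $1,621.66; interest $16.22 → $1,637.88; payment $1,637.88; balance $0.00
Total interest: $136.68 + $136.68 + $107.01 + $77.05 + $46.78 + $16.22 = $520.42

$520.42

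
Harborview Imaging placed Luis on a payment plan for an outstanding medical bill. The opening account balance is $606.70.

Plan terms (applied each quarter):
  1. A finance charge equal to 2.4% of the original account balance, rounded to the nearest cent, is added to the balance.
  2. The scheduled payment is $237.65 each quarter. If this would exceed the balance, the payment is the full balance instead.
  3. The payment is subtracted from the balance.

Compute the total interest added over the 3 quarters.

$43.68

Quarter 1: opening $606.70; interest $14.56 → $621.26; payment $237.65; balance $383.61
Quarter 2: opening $383.61; interest $14.56 → $398.17; payment $237.65; balance $160.52
Quarter 3: opening $160.52; interest $14.56 → $175.08; payment $175.08; balance $0.00
Total interest: $14.56 + $14.56 + $14.56 = $43.68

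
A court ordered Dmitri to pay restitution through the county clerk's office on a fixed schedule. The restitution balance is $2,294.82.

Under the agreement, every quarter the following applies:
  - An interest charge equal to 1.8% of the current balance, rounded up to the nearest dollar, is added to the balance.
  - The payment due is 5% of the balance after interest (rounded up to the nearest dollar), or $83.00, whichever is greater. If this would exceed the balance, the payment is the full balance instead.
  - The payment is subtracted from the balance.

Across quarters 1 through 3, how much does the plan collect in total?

# | Opening | Interest | Payment | End bal
1 | $2,294.82 | $42.00 | $117.00 | $2,219.82
2 | $2,219.82 | $40.00 | $113.00 | $2,146.82
3 | $2,146.82 | $39.00 | $110.00 | $2,075.82
Total paid: $340.00

$340.00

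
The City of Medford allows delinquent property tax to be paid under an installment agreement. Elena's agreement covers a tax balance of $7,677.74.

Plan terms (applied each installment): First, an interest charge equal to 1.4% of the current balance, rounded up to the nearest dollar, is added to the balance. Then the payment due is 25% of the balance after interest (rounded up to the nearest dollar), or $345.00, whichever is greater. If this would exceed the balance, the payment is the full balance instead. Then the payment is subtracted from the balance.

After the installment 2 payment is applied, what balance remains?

$4,439.74

Installment 1: $7,677.74 +$108.00 interest = $7,785.74; pay $1,947.00 → $5,838.74
Installment 2: $5,838.74 +$82.00 interest = $5,920.74; pay $1,481.00 → $4,439.74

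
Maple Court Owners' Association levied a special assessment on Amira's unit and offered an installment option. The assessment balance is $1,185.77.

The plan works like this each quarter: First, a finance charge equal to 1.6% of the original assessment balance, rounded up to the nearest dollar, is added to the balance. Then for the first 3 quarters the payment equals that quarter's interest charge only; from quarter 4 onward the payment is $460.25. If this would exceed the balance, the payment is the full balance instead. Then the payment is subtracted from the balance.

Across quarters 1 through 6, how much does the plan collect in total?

$1,299.77

Quarter 1: opening $1,185.77; interest $19.00 → $1,204.77; payment $19.00; balance $1,185.77
Quarter 2: opening $1,185.77; interest $19.00 → $1,204.77; payment $19.00; balance $1,185.77
Quarter 3: opening $1,185.77; interest $19.00 → $1,204.77; payment $19.00; balance $1,185.77
Quarter 4: opening $1,185.77; interest $19.00 → $1,204.77; payment $460.25; balance $744.52
Quarter 5: opening $744.52; interest $19.00 → $763.52; payment $460.25; balance $303.27
Quarter 6: opening $303.27; interest $19.00 → $322.27; payment $322.27; balance $0.00
Total paid: $1,299.77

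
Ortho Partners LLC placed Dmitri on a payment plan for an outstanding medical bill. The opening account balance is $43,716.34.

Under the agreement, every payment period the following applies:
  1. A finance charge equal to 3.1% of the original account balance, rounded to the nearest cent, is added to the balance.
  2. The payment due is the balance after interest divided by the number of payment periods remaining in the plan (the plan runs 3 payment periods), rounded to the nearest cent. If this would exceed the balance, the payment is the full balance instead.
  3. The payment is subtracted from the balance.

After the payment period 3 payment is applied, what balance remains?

$0.00

Payment period 1: $43,716.34 +$1,355.21 interest = $45,071.55; pay $15,023.85 → $30,047.70
Payment period 2: $30,047.70 +$1,355.21 interest = $31,402.91; pay $15,701.46 → $15,701.45
Payment period 3: $15,701.45 +$1,355.21 interest = $17,056.66; pay $17,056.66 → $0.00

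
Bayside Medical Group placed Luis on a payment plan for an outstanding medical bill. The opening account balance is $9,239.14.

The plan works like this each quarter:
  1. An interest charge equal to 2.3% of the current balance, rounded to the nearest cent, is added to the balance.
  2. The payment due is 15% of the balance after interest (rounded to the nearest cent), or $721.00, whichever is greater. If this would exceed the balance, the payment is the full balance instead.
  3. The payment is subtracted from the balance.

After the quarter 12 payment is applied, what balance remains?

$0.00

Quarter 1: opening $9,239.14; interest $212.50 → $9,451.64; payment $1,417.75; balance $8,033.89
Quarter 2: opening $8,033.89; interest $184.78 → $8,218.67; payment $1,232.80; balance $6,985.87
Quarter 3: opening $6,985.87; interest $160.68 → $7,146.55; payment $1,071.98; balance $6,074.57
Quarter 4: opening $6,074.57; interest $139.72 → $6,214.29; payment $932.14; balance $5,282.15
Quarter 5: opening $5,282.15; interest $121.49 → $5,403.64; payment $810.55; balance $4,593.09
Quarter 6: opening $4,593.09; interest $105.64 → $4,698.73; payment $721.00; balance $3,977.73
Quarter 7: opening $3,977.73; interest $91.49 → $4,069.22; payment $721.00; balance $3,348.22
Quarter 8: opening $3,348.22; interest $77.01 → $3,425.23; payment $721.00; balance $2,704.23
Quarter 9: opening $2,704.23; interest $62.20 → $2,766.43; payment $721.00; balance $2,045.43
Quarter 10: opening $2,045.43; interest $47.04 → $2,092.47; payment $721.00; balance $1,371.47
Quarter 11: opening $1,371.47; interest $31.54 → $1,403.01; payment $721.00; balance $682.01
Quarter 12: opening $682.01; interest $15.69 → $697.70; payment $697.70; balance $0.00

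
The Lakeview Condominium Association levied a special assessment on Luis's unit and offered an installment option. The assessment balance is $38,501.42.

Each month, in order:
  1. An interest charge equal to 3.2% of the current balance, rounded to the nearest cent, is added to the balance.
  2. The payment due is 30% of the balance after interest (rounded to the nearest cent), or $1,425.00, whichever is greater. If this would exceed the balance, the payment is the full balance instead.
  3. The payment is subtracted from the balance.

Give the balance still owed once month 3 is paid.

$14,514.77

Month 1: opening $38,501.42; interest $1,232.05 → $39,733.47; payment $11,920.04; balance $27,813.43
Month 2: opening $27,813.43; interest $890.03 → $28,703.46; payment $8,611.04; balance $20,092.42
Month 3: opening $20,092.42; interest $642.96 → $20,735.38; payment $6,220.61; balance $14,514.77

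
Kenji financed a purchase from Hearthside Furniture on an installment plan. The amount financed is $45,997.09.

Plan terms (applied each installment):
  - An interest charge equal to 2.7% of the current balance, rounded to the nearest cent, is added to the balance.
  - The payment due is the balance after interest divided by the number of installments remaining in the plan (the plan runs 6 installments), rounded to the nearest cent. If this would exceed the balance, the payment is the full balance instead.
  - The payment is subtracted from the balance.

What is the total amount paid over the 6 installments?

Installment 1: opening $45,997.09; interest $1,241.92 → $47,239.01; payment $7,873.17; balance $39,365.84
Installment 2: opening $39,365.84; interest $1,062.88 → $40,428.72; payment $8,085.74; balance $32,342.98
Installment 3: opening $32,342.98; interest $873.26 → $33,216.24; payment $8,304.06; balance $24,912.18
Installment 4: opening $24,912.18; interest $672.63 → $25,584.81; payment $8,528.27; balance $17,056.54
Installment 5: opening $17,056.54; interest $460.53 → $17,517.07; payment $8,758.54; balance $8,758.53
Installment 6: opening $8,758.53; interest $236.48 → $8,995.01; payment $8,995.01; balance $0.00
Total paid: $50,544.79

$50,544.79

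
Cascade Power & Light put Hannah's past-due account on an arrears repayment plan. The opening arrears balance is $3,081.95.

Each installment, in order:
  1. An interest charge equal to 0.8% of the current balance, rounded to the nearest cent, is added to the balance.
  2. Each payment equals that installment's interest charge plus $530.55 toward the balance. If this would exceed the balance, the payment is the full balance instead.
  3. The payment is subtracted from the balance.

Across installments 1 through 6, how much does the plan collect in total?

$3,166.22

Installment 1: opening $3,081.95; interest $24.66 → $3,106.61; payment $555.21; balance $2,551.40
Installment 2: opening $2,551.40; interest $20.41 → $2,571.81; payment $550.96; balance $2,020.85
Installment 3: opening $2,020.85; interest $16.17 → $2,037.02; payment $546.72; balance $1,490.30
Installment 4: opening $1,490.30; interest $11.92 → $1,502.22; payment $542.47; balance $959.75
Installment 5: opening $959.75; interest $7.68 → $967.43; payment $538.23; balance $429.20
Installment 6: opening $429.20; interest $3.43 → $432.63; payment $432.63; balance $0.00
Total paid: $3,166.22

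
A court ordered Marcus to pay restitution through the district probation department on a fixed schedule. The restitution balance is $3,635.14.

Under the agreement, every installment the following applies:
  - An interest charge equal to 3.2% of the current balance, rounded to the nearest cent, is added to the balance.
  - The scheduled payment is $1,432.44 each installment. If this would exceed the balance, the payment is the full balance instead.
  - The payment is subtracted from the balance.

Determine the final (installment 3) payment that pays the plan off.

Installment 1: opening $3,635.14; interest $116.32 → $3,751.46; payment $1,432.44; balance $2,319.02
Installment 2: opening $2,319.02; interest $74.21 → $2,393.23; payment $1,432.44; balance $960.79
Installment 3: opening $960.79; interest $30.75 → $991.54; payment $991.54; balance $0.00

$991.54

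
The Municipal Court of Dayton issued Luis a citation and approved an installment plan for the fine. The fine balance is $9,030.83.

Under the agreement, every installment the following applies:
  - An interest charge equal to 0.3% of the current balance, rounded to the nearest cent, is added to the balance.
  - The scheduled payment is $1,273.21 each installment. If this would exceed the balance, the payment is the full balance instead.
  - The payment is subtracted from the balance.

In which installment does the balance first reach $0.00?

8

Installment 1: opening $9,030.83; interest $27.09 → $9,057.92; payment $1,273.21; balance $7,784.71
Installment 2: opening $7,784.71; interest $23.35 → $7,808.06; payment $1,273.21; balance $6,534.85
Installment 3: opening $6,534.85; interest $19.60 → $6,554.45; payment $1,273.21; balance $5,281.24
Installment 4: opening $5,281.24; interest $15.84 → $5,297.08; payment $1,273.21; balance $4,023.87
Installment 5: opening $4,023.87; interest $12.07 → $4,035.94; payment $1,273.21; balance $2,762.73
Installment 6: opening $2,762.73; interest $8.29 → $2,771.02; payment $1,273.21; balance $1,497.81
Installment 7: opening $1,497.81; interest $4.49 → $1,502.30; payment $1,273.21; balance $229.09
Installment 8: opening $229.09; interest $0.69 → $229.78; payment $229.78; balance $0.00
Balance reaches $0.00 in installment 8.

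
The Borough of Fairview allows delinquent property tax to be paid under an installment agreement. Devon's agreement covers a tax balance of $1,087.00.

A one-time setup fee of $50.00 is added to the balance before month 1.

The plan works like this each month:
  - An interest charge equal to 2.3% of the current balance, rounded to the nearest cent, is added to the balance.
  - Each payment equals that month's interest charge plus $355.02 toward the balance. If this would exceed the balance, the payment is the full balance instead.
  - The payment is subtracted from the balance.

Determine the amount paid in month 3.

Month 1: $1,137.00 +$26.15 interest = $1,163.15; pay $381.17 → $781.98
Month 2: $781.98 +$17.99 interest = $799.97; pay $373.01 → $426.96
Month 3: $426.96 +$9.82 interest = $436.78; pay $364.84 → $71.94

$364.84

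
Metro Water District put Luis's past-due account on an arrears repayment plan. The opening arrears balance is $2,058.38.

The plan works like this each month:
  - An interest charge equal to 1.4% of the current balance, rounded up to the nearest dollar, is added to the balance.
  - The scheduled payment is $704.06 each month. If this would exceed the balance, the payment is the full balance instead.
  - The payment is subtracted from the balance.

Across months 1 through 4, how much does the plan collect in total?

$2,118.38

# | Opening | Interest | Payment | End bal
1 | $2,058.38 | $29.00 | $704.06 | $1,383.32
2 | $1,383.32 | $20.00 | $704.06 | $699.26
3 | $699.26 | $10.00 | $704.06 | $5.20
4 | $5.20 | $1.00 | $6.20 | $0.00
Total paid: $2,118.38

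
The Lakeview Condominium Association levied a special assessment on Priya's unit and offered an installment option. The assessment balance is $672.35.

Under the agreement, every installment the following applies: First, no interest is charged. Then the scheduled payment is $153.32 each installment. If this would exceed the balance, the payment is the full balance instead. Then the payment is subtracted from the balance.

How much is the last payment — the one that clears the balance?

Installment 1: $672.35 − $153.32 → $519.03
Installment 2: $519.03 − $153.32 → $365.71
Installment 3: $365.71 − $153.32 → $212.39
Installment 4: $212.39 − $153.32 → $59.07
Installment 5: $59.07 − $59.07 → $0.00

$59.07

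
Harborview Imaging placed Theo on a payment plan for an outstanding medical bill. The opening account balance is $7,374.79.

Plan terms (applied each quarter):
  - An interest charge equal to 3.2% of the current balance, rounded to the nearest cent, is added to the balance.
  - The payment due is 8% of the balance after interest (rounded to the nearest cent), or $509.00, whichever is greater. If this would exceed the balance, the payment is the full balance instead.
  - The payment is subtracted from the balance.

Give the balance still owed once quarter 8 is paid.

Quarter 1: opening $7,374.79; interest $235.99 → $7,610.78; payment $608.86; balance $7,001.92
Quarter 2: opening $7,001.92; interest $224.06 → $7,225.98; payment $578.08; balance $6,647.90
Quarter 3: opening $6,647.90; interest $212.73 → $6,860.63; payment $548.85; balance $6,311.78
Quarter 4: opening $6,311.78; interest $201.98 → $6,513.76; payment $521.10; balance $5,992.66
Quarter 5: opening $5,992.66; interest $191.77 → $6,184.43; payment $509.00; balance $5,675.43
Quarter 6: opening $5,675.43; interest $181.61 → $5,857.04; payment $509.00; balance $5,348.04
Quarter 7: opening $5,348.04; interest $171.14 → $5,519.18; payment $509.00; balance $5,010.18
Quarter 8: opening $5,010.18; interest $160.33 → $5,170.51; payment $509.00; balance $4,661.51

$4,661.51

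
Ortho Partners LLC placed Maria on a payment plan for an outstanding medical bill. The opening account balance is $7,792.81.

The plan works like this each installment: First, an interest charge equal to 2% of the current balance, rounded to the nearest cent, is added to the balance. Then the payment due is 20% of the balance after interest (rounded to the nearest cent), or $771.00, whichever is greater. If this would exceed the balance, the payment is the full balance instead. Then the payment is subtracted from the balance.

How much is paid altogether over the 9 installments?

Installment 1: opening $7,792.81; interest $155.86 → $7,948.67; payment $1,589.73; balance $6,358.94
Installment 2: opening $6,358.94; interest $127.18 → $6,486.12; payment $1,297.22; balance $5,188.90
Installment 3: opening $5,188.90; interest $103.78 → $5,292.68; payment $1,058.54; balance $4,234.14
Installment 4: opening $4,234.14; interest $84.68 → $4,318.82; payment $863.76; balance $3,455.06
Installment 5: opening $3,455.06; interest $69.10 → $3,524.16; payment $771.00; balance $2,753.16
Installment 6: opening $2,753.16; interest $55.06 → $2,808.22; payment $771.00; balance $2,037.22
Installment 7: opening $2,037.22; interest $40.74 → $2,077.96; payment $771.00; balance $1,306.96
Installment 8: opening $1,306.96; interest $26.14 → $1,333.10; payment $771.00; balance $562.10
Installment 9: opening $562.10; interest $11.24 → $573.34; payment $573.34; balance $0.00
Total paid: $8,466.59

$8,466.59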